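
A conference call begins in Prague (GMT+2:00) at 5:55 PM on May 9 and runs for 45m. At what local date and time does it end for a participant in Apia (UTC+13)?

5:40 AM on May 10

Apia is 11:00 ahead of Prague.
After 45 minutes it is 6:40 PM in Prague.
Shift by the zone difference: 6:40 PM + 11:00 = 5:40 AM on May 10 in Apia.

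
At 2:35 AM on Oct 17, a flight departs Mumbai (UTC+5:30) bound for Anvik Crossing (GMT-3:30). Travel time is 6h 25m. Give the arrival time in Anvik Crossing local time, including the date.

Anvik Crossing is 9:00 behind Mumbai.
After 6 hours 25 minutes it is 9:00 AM in Mumbai.
Shift by the zone difference: 9:00 AM − 9:00 = 12:00 AM on Oct 17 in Anvik Crossing.

12:00 AM on Oct 17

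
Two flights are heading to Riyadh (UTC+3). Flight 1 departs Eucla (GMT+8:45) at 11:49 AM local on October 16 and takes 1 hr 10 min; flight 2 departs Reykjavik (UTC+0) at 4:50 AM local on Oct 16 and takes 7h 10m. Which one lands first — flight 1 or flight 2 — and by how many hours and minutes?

Flight 1 in UTC: 11:49 AM − 8:45 = 3:04 AM on Oct 16.
+1 hour 10 minutes → arrive 4:14 AM UTC on Oct 16.
Flight 2 departs at 4:50 AM UTC (Oct 16).
+7 hours and 10 minutes → arrive 12:00 PM UTC on Oct 16.
Flight 1 lands earlier by 7 hours 46 minutes.

the first, by 7 hours 46 minutes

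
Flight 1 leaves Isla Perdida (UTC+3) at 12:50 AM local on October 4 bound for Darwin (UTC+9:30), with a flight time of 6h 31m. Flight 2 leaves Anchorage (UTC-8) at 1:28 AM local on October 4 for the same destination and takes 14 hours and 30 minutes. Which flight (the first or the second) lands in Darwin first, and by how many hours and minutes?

the first, by 19 hours 37 minutes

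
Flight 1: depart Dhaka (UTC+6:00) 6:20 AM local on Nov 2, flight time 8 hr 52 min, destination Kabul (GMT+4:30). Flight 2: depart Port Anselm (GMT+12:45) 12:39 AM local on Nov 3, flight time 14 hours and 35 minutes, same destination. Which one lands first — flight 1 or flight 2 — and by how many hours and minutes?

Flight 1 in UTC: 6:20 AM − 6:00 = 12:20 AM on Nov 2.
+8 hours and 52 minutes → arrive 9:12 AM UTC on Nov 2.
Flight 2 in UTC: 12:39 AM − 12:45 = 11:54 AM on Nov 2.
+14 hours 35 minutes → arrive 2:29 AM UTC on Nov 3.
Flight 1 lands earlier by 17 hours 17 minutes.

the first, by 17 hours 17 minutes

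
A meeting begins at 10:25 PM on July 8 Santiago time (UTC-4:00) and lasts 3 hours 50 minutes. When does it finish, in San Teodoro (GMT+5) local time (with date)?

11:15 AM on Jul 9

San Teodoro is 9:00 ahead of Santiago.
After 3 hours 50 minutes it is 2:15 AM (Jul 9) in Santiago.
Shift by the zone difference: 2:15 AM + 9:00 = 11:15 AM on Jul 9 in San Teodoro.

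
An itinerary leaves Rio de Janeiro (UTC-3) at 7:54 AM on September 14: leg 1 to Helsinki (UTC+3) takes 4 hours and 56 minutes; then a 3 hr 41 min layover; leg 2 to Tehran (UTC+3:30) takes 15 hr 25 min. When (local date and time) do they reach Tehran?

Convert departure to UTC: 7:54 AM + 3:00 = 10:54 AM UTC on Sep 14.
Add 4 hours and 56 minutes leg 1 → 3:50 PM UTC.
Add 3 hours and 41 minutes layover in Helsinki → 7:31 PM UTC.
Add 15 hours 25 minutes leg 2 → 10:56 AM UTC (Sep 15).
Tehran is UTC+3:30, so local arrival = 10:56 AM + 3:30 = 2:26 PM on Sep 15.

2:26 PM on September 15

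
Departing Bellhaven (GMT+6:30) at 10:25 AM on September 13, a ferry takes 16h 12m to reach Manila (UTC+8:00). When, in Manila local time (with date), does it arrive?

4:07 AM on Sep 14

Convert departure to UTC: 10:25 AM − 6:30 = 3:55 AM UTC on Sep 13.
Add 16 hours and 12 minutes travel time → 8:07 PM UTC.
Manila is UTC+8:00, so local arrival = 8:07 PM + 8:00 = 4:07 AM on Sep 14.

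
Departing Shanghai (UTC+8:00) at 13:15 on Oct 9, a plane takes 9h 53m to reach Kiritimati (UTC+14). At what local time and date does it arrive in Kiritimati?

05:08 on October 10

Kiritimati is 6:00 ahead of Shanghai.
After 9 hours and 53 minutes it is 23:08 in Shanghai.
Shift by the zone difference: 23:08 + 6:00 = 05:08 on Oct 10 in Kiritimati.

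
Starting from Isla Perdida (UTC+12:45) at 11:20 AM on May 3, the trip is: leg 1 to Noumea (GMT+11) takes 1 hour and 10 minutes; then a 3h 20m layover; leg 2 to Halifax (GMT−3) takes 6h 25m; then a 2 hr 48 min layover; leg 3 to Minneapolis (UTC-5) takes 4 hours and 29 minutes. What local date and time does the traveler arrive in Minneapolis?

11:47 AM on May 3

Convert departure to UTC: 11:20 AM − 12:45 = 10:35 PM UTC on May 2.
Add 1 hour and 10 minutes leg 1 → 11:45 PM UTC.
Add 3 hours 20 minutes layover in Noumea → 3:05 AM UTC (May 3).
Add 6 hours and 25 minutes leg 2 → 9:30 AM UTC.
Add 2 hours 48 minutes layover in Halifax → 12:18 PM UTC.
Add 4 hours 29 minutes leg 3 → 4:47 PM UTC.
Minneapolis is UTC−5:00, so local arrival = 4:47 PM − 5:00 = 11:47 AM on May 3.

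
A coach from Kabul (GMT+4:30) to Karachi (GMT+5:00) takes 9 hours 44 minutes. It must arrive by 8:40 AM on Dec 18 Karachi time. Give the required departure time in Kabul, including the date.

Target arrival in UTC: 8:40 AM − 5:00 = 3:40 AM on Dec 18.
Subtract 9 hours 44 minutes → departure 5:56 PM UTC on Dec 17.
Kabul is UTC+4:30: 5:56 PM + 4:30 = 10:26 PM on Dec 17.

10:26 PM on December 17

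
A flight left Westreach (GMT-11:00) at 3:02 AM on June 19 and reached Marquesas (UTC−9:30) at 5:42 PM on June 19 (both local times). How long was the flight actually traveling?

Marquesas is 1:30 ahead of Westreach.
Clock-face elapsed time (ignoring zones) is 14 hours 40 minutes.
Actual elapsed = 14 hours 40 minutes − 1:30 = 13 hours 10 minutes.

13 hours 10 minutes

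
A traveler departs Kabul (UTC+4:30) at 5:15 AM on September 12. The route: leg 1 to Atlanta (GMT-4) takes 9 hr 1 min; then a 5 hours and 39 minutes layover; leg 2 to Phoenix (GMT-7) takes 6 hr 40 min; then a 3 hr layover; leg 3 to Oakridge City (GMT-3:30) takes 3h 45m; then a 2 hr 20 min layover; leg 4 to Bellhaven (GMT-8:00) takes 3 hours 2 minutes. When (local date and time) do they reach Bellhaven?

2:12 AM on September 13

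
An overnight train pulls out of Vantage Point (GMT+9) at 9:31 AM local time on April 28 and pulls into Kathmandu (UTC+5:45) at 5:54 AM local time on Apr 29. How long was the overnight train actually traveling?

Kathmandu is 3:15 behind Vantage Point.
Clock-face elapsed time (ignoring zones) is 20 hours 23 minutes.
Actual elapsed = 20 hours 23 minutes + 3:15 = 23 hours 38 minutes.

23 hours 38 minutes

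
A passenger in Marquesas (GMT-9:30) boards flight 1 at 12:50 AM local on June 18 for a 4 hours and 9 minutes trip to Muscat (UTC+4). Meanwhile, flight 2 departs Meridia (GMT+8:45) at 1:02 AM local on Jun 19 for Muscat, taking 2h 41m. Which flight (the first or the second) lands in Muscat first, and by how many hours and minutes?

the first, by 4 hours 29 minutes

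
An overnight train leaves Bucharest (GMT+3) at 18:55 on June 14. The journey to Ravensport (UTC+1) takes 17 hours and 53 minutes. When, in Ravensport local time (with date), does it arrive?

10:48 on June 15

Ravensport is 2:00 behind Bucharest.
After 17 hours 53 minutes it is 12:48 (Jun 15) in Bucharest.
Shift by the zone difference: 12:48 − 2:00 = 10:48 on Jun 15 in Ravensport.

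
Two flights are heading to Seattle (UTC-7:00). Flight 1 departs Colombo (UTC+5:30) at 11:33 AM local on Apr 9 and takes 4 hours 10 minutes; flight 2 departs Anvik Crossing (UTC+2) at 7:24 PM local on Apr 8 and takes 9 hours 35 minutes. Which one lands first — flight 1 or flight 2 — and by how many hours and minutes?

the second, by 7 hours 14 minutes

Flight 1 in UTC: 11:33 AM − 5:30 = 6:03 AM on Apr 9.
+4 hours 10 minutes → arrive 10:13 AM UTC on Apr 9.
Flight 2 in UTC: 7:24 PM − 2:00 = 5:24 PM on Apr 8.
+9 hours and 35 minutes → arrive 2:59 AM UTC on Apr 9.
Flight 2 lands earlier by 7 hours 14 minutes.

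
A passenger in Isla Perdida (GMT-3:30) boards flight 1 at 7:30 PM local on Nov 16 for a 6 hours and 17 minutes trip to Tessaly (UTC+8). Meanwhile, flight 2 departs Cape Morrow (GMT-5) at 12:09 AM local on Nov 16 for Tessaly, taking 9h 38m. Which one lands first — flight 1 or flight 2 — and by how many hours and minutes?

the second, by 14 hours 30 minutes

Flight 1 in UTC: 7:30 PM + 3:30 = 11:00 PM on Nov 16.
+6 hours 17 minutes → arrive 5:17 AM UTC on Nov 17.
Flight 2 in UTC: 12:09 AM + 5:00 = 5:09 AM on Nov 16.
+9 hours and 38 minutes → arrive 2:47 PM UTC on Nov 16.
Flight 2 lands earlier by 14 hours 30 minutes.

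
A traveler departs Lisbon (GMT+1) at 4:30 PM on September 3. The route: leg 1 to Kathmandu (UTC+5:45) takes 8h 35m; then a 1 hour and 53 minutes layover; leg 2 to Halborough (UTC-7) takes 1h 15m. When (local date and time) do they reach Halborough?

8:13 PM on September 3

Convert departure to UTC: 4:30 PM − 1:00 = 3:30 PM UTC on Sep 3.
Add 8 hours 35 minutes leg 1 → 12:05 AM UTC (Sep 4).
Add 1 hour and 53 minutes layover in Kathmandu → 1:58 AM UTC.
Add 1 hour 15 minutes leg 2 → 3:13 AM UTC.
Halborough is UTC−7:00, so local arrival = 3:13 AM − 7:00 = 8:13 PM on Sep 3.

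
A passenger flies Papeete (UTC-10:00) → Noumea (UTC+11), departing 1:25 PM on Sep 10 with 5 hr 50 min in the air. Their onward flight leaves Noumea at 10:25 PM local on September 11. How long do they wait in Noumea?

6 hours 10 minutes

Convert departure to UTC: 1:25 PM + 10:00 = 11:25 PM UTC on Sep 10.
Add 5 hours and 50 minutes flight time → 5:15 AM UTC (Sep 11).
Noumea is UTC+11:00, so local arrival = 5:15 AM + 11:00 = 4:15 PM on Sep 11.
Layover = 10:25 PM − 4:15 PM = 6 hours 10 minutes.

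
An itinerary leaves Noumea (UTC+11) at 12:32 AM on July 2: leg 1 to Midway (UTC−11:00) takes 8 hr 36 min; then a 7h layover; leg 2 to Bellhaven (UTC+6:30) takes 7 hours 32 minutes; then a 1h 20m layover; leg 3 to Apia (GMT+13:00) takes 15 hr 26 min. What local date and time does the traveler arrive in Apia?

6:26 PM on July 3

Convert departure to UTC: 12:32 AM − 11:00 = 1:32 PM UTC on Jul 1.
Add 8 hours and 36 minutes leg 1 → 10:08 PM UTC.
Add 7 hours layover in Midway → 5:08 AM UTC (Jul 2).
Add 7 hours 32 minutes leg 2 → 12:40 PM UTC.
Add 1 hour 20 minutes layover in Bellhaven → 2:00 PM UTC.
Add 15 hours and 26 minutes leg 3 → 5:26 AM UTC (Jul 3).
Apia is UTC+13:00, so local arrival = 5:26 AM + 13:00 = 6:26 PM on Jul 3.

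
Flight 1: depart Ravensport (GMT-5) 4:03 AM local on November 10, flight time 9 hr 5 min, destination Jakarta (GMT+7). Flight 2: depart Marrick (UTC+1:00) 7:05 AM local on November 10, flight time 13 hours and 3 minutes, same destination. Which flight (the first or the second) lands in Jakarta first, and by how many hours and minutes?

the first, by 1 hour

Flight 1 in UTC: 4:03 AM + 5:00 = 9:03 AM on Nov 10.
+9 hours and 5 minutes → arrive 6:08 PM UTC on Nov 10.
Flight 2 in UTC: 7:05 AM − 1:00 = 6:05 AM on Nov 10.
+13 hours and 3 minutes → arrive 7:08 PM UTC on Nov 10.
Flight 1 lands earlier by 1 hour.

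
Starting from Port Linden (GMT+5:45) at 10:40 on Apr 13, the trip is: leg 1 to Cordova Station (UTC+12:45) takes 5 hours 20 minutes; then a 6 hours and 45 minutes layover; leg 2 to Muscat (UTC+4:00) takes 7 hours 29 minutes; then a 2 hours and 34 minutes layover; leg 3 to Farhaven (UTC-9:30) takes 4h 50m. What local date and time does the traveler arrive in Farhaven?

22:23 on April 13

Convert departure to UTC: 10:40 − 5:45 = 04:55 UTC on Apr 13.
Add 5 hours and 20 minutes leg 1 → 10:15 UTC.
Add 6 hours 45 minutes layover in Cordova Station → 17:00 UTC.
Add 7 hours and 29 minutes leg 2 → 00:29 UTC (Apr 14).
Add 2 hours 34 minutes layover in Muscat → 03:03 UTC.
Add 4 hours 50 minutes leg 3 → 07:53 UTC.
Farhaven is UTC−9:30, so local arrival = 07:53 − 9:30 = 22:23 on Apr 13.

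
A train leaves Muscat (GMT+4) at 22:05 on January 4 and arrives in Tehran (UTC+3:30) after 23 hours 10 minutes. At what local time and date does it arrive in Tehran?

Convert departure to UTC: 22:05 − 4:00 = 18:05 UTC on Jan 4.
Add 23 hours and 10 minutes travel time → 17:15 UTC (Jan 5).
Tehran is UTC+3:30, so local arrival = 17:15 + 3:30 = 20:45 on Jan 5.

20:45 on Jan 5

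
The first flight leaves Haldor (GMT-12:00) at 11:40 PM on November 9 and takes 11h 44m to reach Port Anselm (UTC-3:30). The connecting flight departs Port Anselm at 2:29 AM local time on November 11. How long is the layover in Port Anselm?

Convert departure to UTC: 11:40 PM + 12:00 = 11:40 AM UTC on Nov 10.
Add 11 hours and 44 minutes flight time → 11:24 PM UTC.
Port Anselm is UTC−3:30, so local arrival = 11:24 PM − 3:30 = 7:54 PM on Nov 10.
Layover = 2:29 AM − 7:54 PM (+1 day) = 6 hours 35 minutes.

6 hours 35 minutes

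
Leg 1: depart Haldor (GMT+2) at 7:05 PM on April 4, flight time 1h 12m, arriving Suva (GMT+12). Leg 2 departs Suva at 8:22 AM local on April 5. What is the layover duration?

2 hours 5 minutes

Convert departure to UTC: 7:05 PM − 2:00 = 5:05 PM UTC on Apr 4.
Add 1 hour 12 minutes flight time → 6:17 PM UTC.
Suva is UTC+12:00, so local arrival = 6:17 PM + 12:00 = 6:17 AM on Apr 5.
Layover = 8:22 AM − 6:17 AM = 2 hours 5 minutes.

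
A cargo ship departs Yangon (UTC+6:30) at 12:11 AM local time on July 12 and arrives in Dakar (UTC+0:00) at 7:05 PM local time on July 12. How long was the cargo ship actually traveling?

25 hours 24 minutes

Departure in UTC: 12:11 AM − 6:30 = 5:41 PM on Jul 11.
Arrival is already UTC: 7:05 PM on Jul 12.
Elapsed = 7:05 PM − 5:41 PM (+1 day) = 25 hours 24 minutes.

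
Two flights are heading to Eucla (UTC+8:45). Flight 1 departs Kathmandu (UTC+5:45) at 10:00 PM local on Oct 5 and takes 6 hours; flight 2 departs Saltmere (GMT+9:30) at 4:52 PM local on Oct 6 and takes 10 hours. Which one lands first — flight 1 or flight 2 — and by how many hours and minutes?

Flight 1 in UTC: 10:00 PM − 5:45 = 4:15 PM on Oct 5.
+6 hours → arrive 10:15 PM UTC on Oct 5.
Flight 2 in UTC: 4:52 PM − 9:30 = 7:22 AM on Oct 6.
+10 hours → arrive 5:22 PM UTC on Oct 6.
Flight 1 lands earlier by 19 hours 7 minutes.

the first, by 19 hours 7 minutes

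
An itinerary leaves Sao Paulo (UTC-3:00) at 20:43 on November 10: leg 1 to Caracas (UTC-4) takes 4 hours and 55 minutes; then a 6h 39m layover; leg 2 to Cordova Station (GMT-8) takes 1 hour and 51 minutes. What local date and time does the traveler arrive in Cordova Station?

Convert departure to UTC: 20:43 + 3:00 = 23:43 UTC on Nov 10.
Add 4 hours 55 minutes leg 1 → 04:38 UTC (Nov 11).
Add 6 hours and 39 minutes layover in Caracas → 11:17 UTC.
Add 1 hour 51 minutes leg 2 → 13:08 UTC.
Cordova Station is UTC−8:00, so local arrival = 13:08 − 8:00 = 05:08 on Nov 11.

05:08 on November 11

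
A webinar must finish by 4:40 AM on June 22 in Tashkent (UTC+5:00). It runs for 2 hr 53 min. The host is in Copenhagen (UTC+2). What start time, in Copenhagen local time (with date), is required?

10:47 PM on June 21

Target end time in UTC: 4:40 AM − 5:00 = 11:40 PM on Jun 21.
Subtract 2 hours and 53 minutes → start 8:47 PM UTC on Jun 21.
Copenhagen is UTC+2:00: 8:47 PM + 2:00 = 10:47 PM on Jun 21.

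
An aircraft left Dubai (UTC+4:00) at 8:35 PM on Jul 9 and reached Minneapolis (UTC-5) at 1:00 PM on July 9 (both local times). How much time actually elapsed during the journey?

1 hour 25 minutes

Minneapolis is 9:00 behind Dubai.
Clock-face elapsed time (ignoring zones) is −7 hours 35 minutes.
Actual elapsed = −7 hours 35 minutes + 9:00 = 1 hour 25 minutes.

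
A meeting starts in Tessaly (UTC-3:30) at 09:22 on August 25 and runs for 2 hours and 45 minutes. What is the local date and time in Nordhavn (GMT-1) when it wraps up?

Convert start to UTC: 09:22 + 3:30 = 12:52 UTC on Aug 25.
Add 2 hours 45 minutes duration → 15:37 UTC.
Nordhavn is UTC−1:00, so local end time = 15:37 − 1:00 = 14:37 on Aug 25.

14:37 on August 25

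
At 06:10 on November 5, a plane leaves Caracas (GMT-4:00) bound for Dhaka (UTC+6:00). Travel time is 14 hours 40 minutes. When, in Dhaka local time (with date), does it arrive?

06:50 on November 6

Convert departure to UTC: 06:10 + 4:00 = 10:10 UTC on Nov 5.
Add 14 hours 40 minutes travel time → 00:50 UTC (Nov 6).
Dhaka is UTC+6:00, so local arrival = 00:50 + 6:00 = 06:50 on Nov 6.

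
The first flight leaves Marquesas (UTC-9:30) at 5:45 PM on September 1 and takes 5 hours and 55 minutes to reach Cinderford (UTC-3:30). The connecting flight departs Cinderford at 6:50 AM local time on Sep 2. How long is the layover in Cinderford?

1 hour 10 minutes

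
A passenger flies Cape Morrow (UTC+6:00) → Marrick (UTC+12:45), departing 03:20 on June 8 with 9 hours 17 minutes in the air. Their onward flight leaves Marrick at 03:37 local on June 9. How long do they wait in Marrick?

8 hours 15 minutes

Convert departure to UTC: 03:20 − 6:00 = 21:20 UTC on Jun 7.
Add 9 hours and 17 minutes flight time → 06:37 UTC (Jun 8).
Marrick is UTC+12:45, so local arrival = 06:37 + 12:45 = 19:22 on Jun 8.
Layover = 03:37 − 19:22 (+1 day) = 8 hours 15 minutes.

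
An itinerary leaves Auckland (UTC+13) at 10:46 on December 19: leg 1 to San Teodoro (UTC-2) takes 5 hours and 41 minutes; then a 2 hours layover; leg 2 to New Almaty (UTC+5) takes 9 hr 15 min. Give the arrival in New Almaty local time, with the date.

19:42 on December 19

Convert departure to UTC: 10:46 − 13:00 = 21:46 UTC on Dec 18.
Add 5 hours and 41 minutes leg 1 → 03:27 UTC (Dec 19).
Add 2 hours layover in San Teodoro → 05:27 UTC.
Add 9 hours 15 minutes leg 2 → 14:42 UTC.
New Almaty is UTC+5:00, so local arrival = 14:42 + 5:00 = 19:42 on Dec 19.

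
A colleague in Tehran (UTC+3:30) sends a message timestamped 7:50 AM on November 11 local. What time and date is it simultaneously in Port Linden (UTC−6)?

10:20 PM on November 10

In UTC: 7:50 AM − 3:30 = 4:20 AM on Nov 11.
Port Linden is UTC−6:00: 4:20 AM − 6:00 = 10:20 PM on Nov 10.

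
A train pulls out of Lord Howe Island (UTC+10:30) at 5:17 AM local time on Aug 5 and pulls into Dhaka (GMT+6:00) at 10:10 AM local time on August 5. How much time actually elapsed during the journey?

Departure in UTC: 5:17 AM − 10:30 = 6:47 PM on Aug 4.
Arrival in UTC: 10:10 AM − 6:00 = 4:10 AM on Aug 5.
Elapsed = 4:10 AM − 6:47 PM (+1 day) = 9 hours 23 minutes.

9 hours 23 minutes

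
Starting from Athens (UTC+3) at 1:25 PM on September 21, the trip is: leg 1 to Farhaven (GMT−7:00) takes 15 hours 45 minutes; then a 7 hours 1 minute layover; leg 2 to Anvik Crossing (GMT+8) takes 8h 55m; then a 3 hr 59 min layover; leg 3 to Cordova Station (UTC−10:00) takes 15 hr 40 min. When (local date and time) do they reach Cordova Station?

Convert departure to UTC: 1:25 PM − 3:00 = 10:25 AM UTC on Sep 21.
Add 15 hours 45 minutes leg 1 → 2:10 AM UTC (Sep 22).
Add 7 hours 1 minute layover in Farhaven → 9:11 AM UTC.
Add 8 hours 55 minutes leg 2 → 6:06 PM UTC.
Add 3 hours and 59 minutes layover in Anvik Crossing → 10:05 PM UTC.
Add 15 hours 40 minutes leg 3 → 1:45 PM UTC (Sep 23).
Cordova Station is UTC−10:00, so local arrival = 1:45 PM − 10:00 = 3:45 AM on Sep 23.

3:45 AM on September 23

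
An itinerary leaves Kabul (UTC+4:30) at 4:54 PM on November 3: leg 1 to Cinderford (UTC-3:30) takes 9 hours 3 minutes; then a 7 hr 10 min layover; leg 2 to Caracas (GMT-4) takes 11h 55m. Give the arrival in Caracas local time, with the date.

Convert departure to UTC: 4:54 PM − 4:30 = 12:24 PM UTC on Nov 3.
Add 9 hours and 3 minutes leg 1 → 9:27 PM UTC.
Add 7 hours and 10 minutes layover in Cinderford → 4:37 AM UTC (Nov 4).
Add 11 hours and 55 minutes leg 2 → 4:32 PM UTC.
Caracas is UTC−4:00, so local arrival = 4:32 PM − 4:00 = 12:32 PM on Nov 4.

12:32 PM on Nov 4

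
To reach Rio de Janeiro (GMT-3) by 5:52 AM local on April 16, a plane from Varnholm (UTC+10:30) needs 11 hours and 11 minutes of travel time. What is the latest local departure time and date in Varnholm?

8:11 AM on April 16

Target arrival in UTC: 5:52 AM + 3:00 = 8:52 AM on Apr 16.
Subtract 11 hours and 11 minutes → departure 9:41 PM UTC on Apr 15.
Varnholm is UTC+10:30: 9:41 PM + 10:30 = 8:11 AM on Apr 16.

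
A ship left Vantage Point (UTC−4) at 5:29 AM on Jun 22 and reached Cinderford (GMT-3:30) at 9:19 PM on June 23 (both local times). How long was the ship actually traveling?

Departure in UTC: 5:29 AM + 4:00 = 9:29 AM on Jun 22.
Arrival in UTC: 9:19 PM + 3:30 = 12:49 AM on Jun 24.
Elapsed = 12:49 AM − 9:29 AM (+2 days) = 39 hours 20 minutes.

39 hours 20 minutes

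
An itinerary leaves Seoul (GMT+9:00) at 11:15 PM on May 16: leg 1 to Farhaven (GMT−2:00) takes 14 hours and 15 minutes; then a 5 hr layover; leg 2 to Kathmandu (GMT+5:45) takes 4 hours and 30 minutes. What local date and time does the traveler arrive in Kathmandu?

Convert departure to UTC: 11:15 PM − 9:00 = 2:15 PM UTC on May 16.
Add 14 hours and 15 minutes leg 1 → 4:30 AM UTC (May 17).
Add 5 hours layover in Farhaven → 9:30 AM UTC.
Add 4 hours 30 minutes leg 2 → 2:00 PM UTC.
Kathmandu is UTC+5:45, so local arrival = 2:00 PM + 5:45 = 7:45 PM on May 17.

7:45 PM on May 17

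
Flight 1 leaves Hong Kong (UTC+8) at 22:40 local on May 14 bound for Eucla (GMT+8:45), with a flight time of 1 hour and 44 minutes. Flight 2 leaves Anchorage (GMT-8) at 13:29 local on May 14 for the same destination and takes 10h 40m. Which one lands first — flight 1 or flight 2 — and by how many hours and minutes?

Flight 1 in UTC: 22:40 − 8:00 = 14:40 on May 14.
+1 hour and 44 minutes → arrive 16:24 UTC on May 14.
Flight 2 in UTC: 13:29 + 8:00 = 21:29 on May 14.
+10 hours 40 minutes → arrive 08:09 UTC on May 15.
Flight 1 lands earlier by 15 hours 45 minutes.

the first, by 15 hours 45 minutes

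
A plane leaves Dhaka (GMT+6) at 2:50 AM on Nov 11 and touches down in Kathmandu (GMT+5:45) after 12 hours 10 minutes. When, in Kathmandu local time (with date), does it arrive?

Convert departure to UTC: 2:50 AM − 6:00 = 8:50 PM UTC on Nov 10.
Add 12 hours and 10 minutes travel time → 9:00 AM UTC (Nov 11).
Kathmandu is UTC+5:45, so local arrival = 9:00 AM + 5:45 = 2:45 PM on Nov 11.

2:45 PM on Nov 11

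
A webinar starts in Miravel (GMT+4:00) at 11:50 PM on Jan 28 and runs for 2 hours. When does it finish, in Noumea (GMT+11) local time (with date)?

8:50 AM on January 29

Convert start to UTC: 11:50 PM − 4:00 = 7:50 PM UTC on Jan 28.
Add 2 hours duration → 9:50 PM UTC.
Noumea is UTC+11:00, so local end time = 9:50 PM + 11:00 = 8:50 AM on Jan 29.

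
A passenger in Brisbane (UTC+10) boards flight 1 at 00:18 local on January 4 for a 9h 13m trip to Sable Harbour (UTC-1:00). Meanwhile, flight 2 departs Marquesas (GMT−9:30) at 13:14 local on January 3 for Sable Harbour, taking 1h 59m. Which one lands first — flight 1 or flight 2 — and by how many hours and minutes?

Flight 1 in UTC: 00:18 − 10:00 = 14:18 on Jan 3.
+9 hours 13 minutes → arrive 23:31 UTC on Jan 3.
Flight 2 in UTC: 13:14 + 9:30 = 22:44 on Jan 3.
+1 hour and 59 minutes → arrive 00:43 UTC on Jan 4.
Flight 1 lands earlier by 1 hour 12 minutes.

the first, by 1 hour 12 minutes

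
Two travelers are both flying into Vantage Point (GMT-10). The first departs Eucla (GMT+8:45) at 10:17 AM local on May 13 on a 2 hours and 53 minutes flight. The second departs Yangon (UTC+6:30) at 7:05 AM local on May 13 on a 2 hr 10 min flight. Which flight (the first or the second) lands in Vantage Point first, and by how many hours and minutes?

the second, by 1 hour 40 minutes

Flight 1 in UTC: 10:17 AM − 8:45 = 1:32 AM on May 13.
+2 hours and 53 minutes → arrive 4:25 AM UTC on May 13.
Flight 2 in UTC: 7:05 AM − 6:30 = 12:35 AM on May 13.
+2 hours 10 minutes → arrive 2:45 AM UTC on May 13.
Flight 2 lands earlier by 1 hour 40 minutes.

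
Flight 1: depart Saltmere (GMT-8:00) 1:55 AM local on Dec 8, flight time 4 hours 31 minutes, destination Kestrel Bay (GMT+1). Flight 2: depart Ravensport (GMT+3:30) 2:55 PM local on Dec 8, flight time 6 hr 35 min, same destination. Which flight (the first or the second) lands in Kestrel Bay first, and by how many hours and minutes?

the first, by 3 hours 34 minutes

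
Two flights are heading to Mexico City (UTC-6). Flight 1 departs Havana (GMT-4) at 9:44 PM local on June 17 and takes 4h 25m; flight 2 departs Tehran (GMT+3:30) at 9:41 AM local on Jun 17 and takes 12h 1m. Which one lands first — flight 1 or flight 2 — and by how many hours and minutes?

Flight 1 in UTC: 9:44 PM + 4:00 = 1:44 AM on Jun 18.
+4 hours 25 minutes → arrive 6:09 AM UTC on Jun 18.
Flight 2 in UTC: 9:41 AM − 3:30 = 6:11 AM on Jun 17.
+12 hours 1 minute → arrive 6:12 PM UTC on Jun 17.
Flight 2 lands earlier by 11 hours 57 minutes.

the second, by 11 hours 57 minutes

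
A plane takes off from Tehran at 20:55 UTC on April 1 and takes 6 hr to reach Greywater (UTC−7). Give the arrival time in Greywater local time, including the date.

19:55 on Apr 1

Departure is given in UTC: 20:55 on Apr 1.
Add 6 hours → 02:55 UTC (Apr 2).
Greywater is UTC−7:00: 02:55 − 7:00 = 19:55 on Apr 1.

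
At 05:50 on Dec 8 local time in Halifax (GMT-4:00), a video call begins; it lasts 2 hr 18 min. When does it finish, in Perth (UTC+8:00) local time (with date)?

Convert start to UTC: 05:50 + 4:00 = 09:50 UTC on Dec 8.
Add 2 hours 18 minutes duration → 12:08 UTC.
Perth is UTC+8:00, so local end time = 12:08 + 8:00 = 20:08 on Dec 8.

20:08 on Dec 8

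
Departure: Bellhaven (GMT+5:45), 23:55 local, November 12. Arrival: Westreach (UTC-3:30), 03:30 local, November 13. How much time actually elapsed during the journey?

Westreach is 9:15 behind Bellhaven.
Clock-face elapsed time (ignoring zones) is 3 hours 35 minutes.
Actual elapsed = 3 hours 35 minutes + 9:15 = 12 hours 50 minutes.

12 hours 50 minutes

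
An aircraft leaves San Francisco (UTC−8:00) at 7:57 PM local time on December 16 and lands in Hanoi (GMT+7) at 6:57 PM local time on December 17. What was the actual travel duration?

Departure in UTC: 7:57 PM + 8:00 = 3:57 AM on Dec 17.
Arrival in UTC: 6:57 PM − 7:00 = 11:57 AM on Dec 17.
Elapsed = 11:57 AM − 3:57 AM = 8 hours.

8 hours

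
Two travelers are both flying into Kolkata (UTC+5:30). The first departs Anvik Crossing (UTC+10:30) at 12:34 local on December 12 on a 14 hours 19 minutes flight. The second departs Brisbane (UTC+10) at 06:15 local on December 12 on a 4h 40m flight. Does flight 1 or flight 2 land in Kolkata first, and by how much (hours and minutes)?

the second, by 15 hours 28 minutes

Flight 1 in UTC: 12:34 − 10:30 = 02:04 on Dec 12.
+14 hours and 19 minutes → arrive 16:23 UTC on Dec 12.
Flight 2 in UTC: 06:15 − 10:00 = 20:15 on Dec 11.
+4 hours and 40 minutes → arrive 00:55 UTC on Dec 12.
Flight 2 lands earlier by 15 hours 28 minutes.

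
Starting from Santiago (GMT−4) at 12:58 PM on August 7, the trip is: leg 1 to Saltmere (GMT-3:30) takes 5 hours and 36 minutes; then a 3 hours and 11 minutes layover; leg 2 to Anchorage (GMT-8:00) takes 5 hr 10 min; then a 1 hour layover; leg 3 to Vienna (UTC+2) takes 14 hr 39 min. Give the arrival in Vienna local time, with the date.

Convert departure to UTC: 12:58 PM + 4:00 = 4:58 PM UTC on Aug 7.
Add 5 hours 36 minutes leg 1 → 10:34 PM UTC.
Add 3 hours 11 minutes layover in Saltmere → 1:45 AM UTC (Aug 8).
Add 5 hours and 10 minutes leg 2 → 6:55 AM UTC.
Add 1 hour layover in Anchorage → 7:55 AM UTC.
Add 14 hours 39 minutes leg 3 → 10:34 PM UTC.
Vienna is UTC+2:00, so local arrival = 10:34 PM + 2:00 = 12:34 AM on Aug 9.

12:34 AM on August 9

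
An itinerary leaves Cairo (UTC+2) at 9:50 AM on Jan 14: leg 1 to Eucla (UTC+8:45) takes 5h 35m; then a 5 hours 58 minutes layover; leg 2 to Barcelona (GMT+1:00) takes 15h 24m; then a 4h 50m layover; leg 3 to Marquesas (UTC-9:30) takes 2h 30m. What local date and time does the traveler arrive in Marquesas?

Convert departure to UTC: 9:50 AM − 2:00 = 7:50 AM UTC on Jan 14.
Add 5 hours and 35 minutes leg 1 → 1:25 PM UTC.
Add 5 hours 58 minutes layover in Eucla → 7:23 PM UTC.
Add 15 hours 24 minutes leg 2 → 10:47 AM UTC (Jan 15).
Add 4 hours and 50 minutes layover in Barcelona → 3:37 PM UTC.
Add 2 hours 30 minutes leg 3 → 6:07 PM UTC.
Marquesas is UTC−9:30, so local arrival = 6:07 PM − 9:30 = 8:37 AM on Jan 15.

8:37 AM on January 15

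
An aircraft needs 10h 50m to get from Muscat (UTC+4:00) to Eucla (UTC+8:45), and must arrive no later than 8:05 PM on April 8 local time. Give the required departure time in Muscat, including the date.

4:30 AM on April 8

Target arrival in UTC: 8:05 PM − 8:45 = 11:20 AM on Apr 8.
Subtract 10 hours 50 minutes → departure 12:30 AM UTC on Apr 8.
Muscat is UTC+4:00: 12:30 AM + 4:00 = 4:30 AM on Apr 8.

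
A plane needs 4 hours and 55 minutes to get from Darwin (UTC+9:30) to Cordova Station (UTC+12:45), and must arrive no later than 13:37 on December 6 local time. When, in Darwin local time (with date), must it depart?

05:27 on Dec 6

Target arrival in UTC: 13:37 − 12:45 = 00:52 on Dec 6.
Subtract 4 hours and 55 minutes → departure 19:57 UTC on Dec 5.
Darwin is UTC+9:30: 19:57 + 9:30 = 05:27 on Dec 6.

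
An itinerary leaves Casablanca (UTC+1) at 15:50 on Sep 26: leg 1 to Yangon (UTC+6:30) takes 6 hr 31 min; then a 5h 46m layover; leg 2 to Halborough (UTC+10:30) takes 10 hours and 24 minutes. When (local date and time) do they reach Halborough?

Convert departure to UTC: 15:50 − 1:00 = 14:50 UTC on Sep 26.
Add 6 hours 31 minutes leg 1 → 21:21 UTC.
Add 5 hours and 46 minutes layover in Yangon → 03:07 UTC (Sep 27).
Add 10 hours 24 minutes leg 2 → 13:31 UTC.
Halborough is UTC+10:30, so local arrival = 13:31 + 10:30 = 00:01 on Sep 28.

00:01 on Sep 28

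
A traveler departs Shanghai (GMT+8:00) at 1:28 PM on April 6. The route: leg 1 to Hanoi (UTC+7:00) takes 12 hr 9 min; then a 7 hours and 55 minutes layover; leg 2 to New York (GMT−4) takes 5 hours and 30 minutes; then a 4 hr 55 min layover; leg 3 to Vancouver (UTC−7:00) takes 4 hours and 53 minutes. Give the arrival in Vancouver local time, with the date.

Convert departure to UTC: 1:28 PM − 8:00 = 5:28 AM UTC on Apr 6.
Add 12 hours and 9 minutes leg 1 → 5:37 PM UTC.
Add 7 hours and 55 minutes layover in Hanoi → 1:32 AM UTC (Apr 7).
Add 5 hours 30 minutes leg 2 → 7:02 AM UTC.
Add 4 hours 55 minutes layover in New York → 11:57 AM UTC.
Add 4 hours and 53 minutes leg 3 → 4:50 PM UTC.
Vancouver is UTC−7:00, so local arrival = 4:50 PM − 7:00 = 9:50 AM on Apr 7.

9:50 AM on April 7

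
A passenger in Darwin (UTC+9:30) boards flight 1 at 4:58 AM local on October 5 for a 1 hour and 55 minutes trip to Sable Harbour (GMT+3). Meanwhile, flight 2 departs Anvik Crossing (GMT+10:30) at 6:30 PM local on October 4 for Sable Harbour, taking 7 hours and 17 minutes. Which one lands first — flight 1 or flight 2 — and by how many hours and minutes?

the second, by 6 hours 6 minutes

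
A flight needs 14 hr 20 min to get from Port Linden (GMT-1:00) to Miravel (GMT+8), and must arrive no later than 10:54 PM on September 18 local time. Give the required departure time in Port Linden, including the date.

11:34 PM on September 17

Target arrival in UTC: 10:54 PM − 8:00 = 2:54 PM on Sep 18.
Subtract 14 hours 20 minutes → departure 12:34 AM UTC on Sep 18.
Port Linden is UTC−1:00: 12:34 AM − 1:00 = 11:34 PM on Sep 17.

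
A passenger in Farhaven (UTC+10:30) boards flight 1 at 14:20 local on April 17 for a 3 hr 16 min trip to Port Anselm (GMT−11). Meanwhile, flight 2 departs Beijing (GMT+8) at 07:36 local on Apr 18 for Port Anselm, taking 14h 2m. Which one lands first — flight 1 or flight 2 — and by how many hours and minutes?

the first, by 30 hours 32 minutes

Flight 1 in UTC: 14:20 − 10:30 = 03:50 on Apr 17.
+3 hours and 16 minutes → arrive 07:06 UTC on Apr 17.
Flight 2 in UTC: 07:36 − 8:00 = 23:36 on Apr 17.
+14 hours 2 minutes → arrive 13:38 UTC on Apr 18.
Flight 1 lands earlier by 30 hours 32 minutes.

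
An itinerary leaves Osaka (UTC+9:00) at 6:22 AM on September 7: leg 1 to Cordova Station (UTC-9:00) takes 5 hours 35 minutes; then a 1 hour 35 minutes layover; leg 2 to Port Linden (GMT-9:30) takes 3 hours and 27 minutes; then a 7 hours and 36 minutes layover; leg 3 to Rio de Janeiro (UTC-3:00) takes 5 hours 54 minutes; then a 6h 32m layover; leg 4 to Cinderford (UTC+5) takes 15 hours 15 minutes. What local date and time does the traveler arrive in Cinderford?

12:16 AM on Sep 9

Convert departure to UTC: 6:22 AM − 9:00 = 9:22 PM UTC on Sep 6.
Add 5 hours 35 minutes leg 1 → 2:57 AM UTC (Sep 7).
Add 1 hour 35 minutes layover in Cordova Station → 4:32 AM UTC.
Add 3 hours and 27 minutes leg 2 → 7:59 AM UTC.
Add 7 hours and 36 minutes layover in Port Linden → 3:35 PM UTC.
Add 5 hours and 54 minutes leg 3 → 9:29 PM UTC.
Add 6 hours and 32 minutes layover in Rio de Janeiro → 4:01 AM UTC (Sep 8).
Add 15 hours 15 minutes leg 4 → 7:16 PM UTC.
Cinderford is UTC+5:00, so local arrival = 7:16 PM + 5:00 = 12:16 AM on Sep 9.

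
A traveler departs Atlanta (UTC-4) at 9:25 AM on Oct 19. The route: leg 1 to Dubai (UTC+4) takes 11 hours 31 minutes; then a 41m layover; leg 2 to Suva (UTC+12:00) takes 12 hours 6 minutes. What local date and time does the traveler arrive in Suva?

1:43 AM on October 21

Convert departure to UTC: 9:25 AM + 4:00 = 1:25 PM UTC on Oct 19.
Add 11 hours 31 minutes leg 1 → 12:56 AM UTC (Oct 20).
Add 41 minutes layover in Dubai → 1:37 AM UTC.
Add 12 hours 6 minutes leg 2 → 1:43 PM UTC.
Suva is UTC+12:00, so local arrival = 1:43 PM + 12:00 = 1:43 AM on Oct 21.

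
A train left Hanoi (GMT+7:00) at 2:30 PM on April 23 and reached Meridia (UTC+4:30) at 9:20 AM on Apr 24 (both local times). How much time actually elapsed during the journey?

21 hours 20 minutes

Meridia is 2:30 behind Hanoi.
Clock-face elapsed time (ignoring zones) is 18 hours 50 minutes.
Actual elapsed = 18 hours 50 minutes + 2:30 = 21 hours 20 minutes.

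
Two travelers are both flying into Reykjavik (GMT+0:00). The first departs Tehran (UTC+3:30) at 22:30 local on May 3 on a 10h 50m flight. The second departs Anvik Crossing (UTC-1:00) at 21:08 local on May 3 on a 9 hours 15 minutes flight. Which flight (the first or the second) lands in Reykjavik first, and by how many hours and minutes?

the first, by 1 hour 33 minutes

Flight 1 in UTC: 22:30 − 3:30 = 19:00 on May 3.
+10 hours and 50 minutes → arrive 05:50 UTC on May 4.
Flight 2 in UTC: 21:08 + 1:00 = 22:08 on May 3.
+9 hours 15 minutes → arrive 07:23 UTC on May 4.
Flight 1 lands earlier by 1 hour 33 minutes.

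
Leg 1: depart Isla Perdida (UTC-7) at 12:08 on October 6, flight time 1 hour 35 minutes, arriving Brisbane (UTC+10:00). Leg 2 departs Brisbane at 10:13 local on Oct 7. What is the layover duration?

Convert departure to UTC: 12:08 + 7:00 = 19:08 UTC on Oct 6.
Add 1 hour 35 minutes flight time → 20:43 UTC.
Brisbane is UTC+10:00, so local arrival = 20:43 + 10:00 = 06:43 on Oct 7.
Layover = 10:13 − 06:43 = 3 hours 30 minutes.

3 hours 30 minutes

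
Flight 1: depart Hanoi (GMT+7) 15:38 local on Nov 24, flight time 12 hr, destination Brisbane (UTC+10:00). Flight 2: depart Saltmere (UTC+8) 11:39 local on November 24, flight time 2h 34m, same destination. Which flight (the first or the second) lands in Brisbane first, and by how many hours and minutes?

the second, by 14 hours 25 minutes

Flight 1 in UTC: 15:38 − 7:00 = 08:38 on Nov 24.
+12 hours → arrive 20:38 UTC on Nov 24.
Flight 2 in UTC: 11:39 − 8:00 = 03:39 on Nov 24.
+2 hours 34 minutes → arrive 06:13 UTC on Nov 24.
Flight 2 lands earlier by 14 hours 25 minutes.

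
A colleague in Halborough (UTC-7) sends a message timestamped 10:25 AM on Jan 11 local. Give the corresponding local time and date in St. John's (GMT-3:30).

St. John's is 3:30 ahead of Halborough.
Shift by the zone difference: 10:25 AM + 3:30 = 1:55 PM on Jan 11 in St. John's.

1:55 PM on Jan 11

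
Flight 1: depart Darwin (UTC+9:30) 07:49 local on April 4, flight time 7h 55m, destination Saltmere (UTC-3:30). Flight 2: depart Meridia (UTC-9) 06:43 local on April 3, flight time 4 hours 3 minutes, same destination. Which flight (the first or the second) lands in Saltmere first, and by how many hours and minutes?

Flight 1 in UTC: 07:49 − 9:30 = 22:19 on Apr 3.
+7 hours and 55 minutes → arrive 06:14 UTC on Apr 4.
Flight 2 in UTC: 06:43 + 9:00 = 15:43 on Apr 3.
+4 hours and 3 minutes → arrive 19:46 UTC on Apr 3.
Flight 2 lands earlier by 10 hours 28 minutes.

the second, by 10 hours 28 minutes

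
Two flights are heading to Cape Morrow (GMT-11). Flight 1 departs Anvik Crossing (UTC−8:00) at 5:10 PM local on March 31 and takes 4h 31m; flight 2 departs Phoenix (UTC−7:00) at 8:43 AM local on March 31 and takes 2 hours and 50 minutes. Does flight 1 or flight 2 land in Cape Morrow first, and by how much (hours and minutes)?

the second, by 11 hours 8 minutes

Flight 1 in UTC: 5:10 PM + 8:00 = 1:10 AM on Apr 1.
+4 hours and 31 minutes → arrive 5:41 AM UTC on Apr 1.
Flight 2 in UTC: 8:43 AM + 7:00 = 3:43 PM on Mar 31.
+2 hours and 50 minutes → arrive 6:33 PM UTC on Mar 31.
Flight 2 lands earlier by 11 hours 8 minutes.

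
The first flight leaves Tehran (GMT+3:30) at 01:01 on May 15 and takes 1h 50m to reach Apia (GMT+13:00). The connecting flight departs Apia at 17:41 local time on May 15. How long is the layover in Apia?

5 hours 20 minutes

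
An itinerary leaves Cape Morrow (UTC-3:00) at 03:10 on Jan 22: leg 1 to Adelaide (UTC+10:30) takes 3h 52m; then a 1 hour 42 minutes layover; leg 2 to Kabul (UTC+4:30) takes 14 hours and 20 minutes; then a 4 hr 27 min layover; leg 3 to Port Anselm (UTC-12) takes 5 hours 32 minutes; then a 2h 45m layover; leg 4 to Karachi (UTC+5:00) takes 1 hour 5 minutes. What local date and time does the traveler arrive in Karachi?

Convert departure to UTC: 03:10 + 3:00 = 06:10 UTC on Jan 22.
Add 3 hours and 52 minutes leg 1 → 10:02 UTC.
Add 1 hour and 42 minutes layover in Adelaide → 11:44 UTC.
Add 14 hours and 20 minutes leg 2 → 02:04 UTC (Jan 23).
Add 4 hours 27 minutes layover in Kabul → 06:31 UTC.
Add 5 hours and 32 minutes leg 3 → 12:03 UTC.
Add 2 hours and 45 minutes layover in Port Anselm → 14:48 UTC.
Add 1 hour 5 minutes leg 4 → 15:53 UTC.
Karachi is UTC+5:00, so local arrival = 15:53 + 5:00 = 20:53 on Jan 23.

20:53 on January 23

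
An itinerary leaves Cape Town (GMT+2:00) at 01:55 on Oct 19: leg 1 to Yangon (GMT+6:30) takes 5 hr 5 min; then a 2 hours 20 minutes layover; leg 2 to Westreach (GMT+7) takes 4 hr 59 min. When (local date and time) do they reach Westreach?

Convert departure to UTC: 01:55 − 2:00 = 23:55 UTC on Oct 18.
Add 5 hours and 5 minutes leg 1 → 05:00 UTC (Oct 19).
Add 2 hours and 20 minutes layover in Yangon → 07:20 UTC.
Add 4 hours and 59 minutes leg 2 → 12:19 UTC.
Westreach is UTC+7:00, so local arrival = 12:19 + 7:00 = 19:19 on Oct 19.

19:19 on October 19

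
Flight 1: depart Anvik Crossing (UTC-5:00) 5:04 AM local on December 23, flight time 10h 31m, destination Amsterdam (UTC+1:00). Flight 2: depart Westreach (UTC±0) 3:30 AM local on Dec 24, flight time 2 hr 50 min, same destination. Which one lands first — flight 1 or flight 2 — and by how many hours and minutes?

Flight 1 in UTC: 5:04 AM + 5:00 = 10:04 AM on Dec 23.
+10 hours and 31 minutes → arrive 8:35 PM UTC on Dec 23.
Flight 2 departs at 3:30 AM UTC (Dec 24).
+2 hours 50 minutes → arrive 6:20 AM UTC on Dec 24.
Flight 1 lands earlier by 9 hours 45 minutes.

the first, by 9 hours 45 minutes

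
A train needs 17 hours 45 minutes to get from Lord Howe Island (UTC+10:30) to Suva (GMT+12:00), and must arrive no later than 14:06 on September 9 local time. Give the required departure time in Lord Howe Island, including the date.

18:51 on September 8

Target arrival in UTC: 14:06 − 12:00 = 02:06 on Sep 9.
Subtract 17 hours and 45 minutes → departure 08:21 UTC on Sep 8.
Lord Howe Island is UTC+10:30: 08:21 + 10:30 = 18:51 on Sep 8.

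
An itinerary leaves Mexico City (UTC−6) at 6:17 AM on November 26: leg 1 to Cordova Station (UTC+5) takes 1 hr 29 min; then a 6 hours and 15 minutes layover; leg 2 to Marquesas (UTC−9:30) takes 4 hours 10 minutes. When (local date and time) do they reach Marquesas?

Convert departure to UTC: 6:17 AM + 6:00 = 12:17 PM UTC on Nov 26.
Add 1 hour 29 minutes leg 1 → 1:46 PM UTC.
Add 6 hours 15 minutes layover in Cordova Station → 8:01 PM UTC.
Add 4 hours and 10 minutes leg 2 → 12:11 AM UTC (Nov 27).
Marquesas is UTC−9:30, so local arrival = 12:11 AM − 9:30 = 2:41 PM on Nov 26.

2:41 PM on Nov 26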